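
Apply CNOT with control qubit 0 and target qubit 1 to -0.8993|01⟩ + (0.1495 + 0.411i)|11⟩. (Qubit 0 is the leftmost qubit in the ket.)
-0.8993|01⟩ + (0.1495 + 0.411i)|10⟩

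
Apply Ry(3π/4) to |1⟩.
-0.9239|0⟩ + 0.3827|1⟩

Ry(3π/4) = [[cos(θ/2), −sin(θ/2)], [sin(θ/2), cos(θ/2)]]; θ = 3π/4, cos(θ/2) ≈ 0.382683, sin(θ/2) ≈ 0.92388.
With a = amp(|0⟩) = 0 and b = amp(|1⟩) = 1:
new amp(|0⟩) = (0.382683)·a + (-0.92388)·b = -0.9239
new amp(|1⟩) = (0.92388)·a + (0.382683)·b = 0.3827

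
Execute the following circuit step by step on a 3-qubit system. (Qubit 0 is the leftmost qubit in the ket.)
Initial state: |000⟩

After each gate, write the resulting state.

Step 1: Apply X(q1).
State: |010⟩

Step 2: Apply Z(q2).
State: |010⟩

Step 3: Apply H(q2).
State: 1/√2|010⟩ + 1/√2|011⟩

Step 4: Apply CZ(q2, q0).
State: 1/√2|010⟩ + 1/√2|011⟩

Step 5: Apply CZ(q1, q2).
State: 1/√2|010⟩ - 1/√2|011⟩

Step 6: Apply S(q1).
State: (1/√2)i|010⟩ - (1/√2)i|011⟩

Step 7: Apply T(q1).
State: (-1/2 + (1/2)i)|010⟩ + (1/2 - (1/2)i)|011⟩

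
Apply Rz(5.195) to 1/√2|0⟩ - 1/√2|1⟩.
(-0.605 - 0.366i)|0⟩ + (0.605 - 0.366i)|1⟩

Rz(5.195) = [[e^(−iθ/2), 0], [0, e^(iθ/2)]] with e^(±iθ/2) = cos(θ/2) ± i·sin(θ/2); θ = 5.195, cos(θ/2) ≈ -0.855597, sin(θ/2) ≈ 0.517642.
With a = amp(|0⟩) = 1/√2 and b = amp(|1⟩) = -1/√2:
new amp(|0⟩) = (-0.855597 - 0.517642i)·a = (-0.605 - 0.366i)
new amp(|1⟩) = (-0.855597 + 0.517642i)·b = (0.605 - 0.366i)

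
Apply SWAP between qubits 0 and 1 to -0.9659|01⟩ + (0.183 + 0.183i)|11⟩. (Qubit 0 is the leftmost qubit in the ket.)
-0.9659|10⟩ + (0.183 + 0.183i)|11⟩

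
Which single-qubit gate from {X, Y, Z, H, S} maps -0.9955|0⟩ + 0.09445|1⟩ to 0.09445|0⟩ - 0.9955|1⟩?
X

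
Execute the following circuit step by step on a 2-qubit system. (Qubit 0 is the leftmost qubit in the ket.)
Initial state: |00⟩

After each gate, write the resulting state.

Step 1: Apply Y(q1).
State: i|01⟩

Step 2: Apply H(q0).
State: (1/√2)i|01⟩ + (1/√2)i|11⟩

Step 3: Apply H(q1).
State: (1/2)i|00⟩ - (1/2)i|01⟩ + (1/2)i|10⟩ - (1/2)i|11⟩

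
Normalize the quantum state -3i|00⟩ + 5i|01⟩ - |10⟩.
-0.5071i|00⟩ + 0.8452i|01⟩ - 0.169|10⟩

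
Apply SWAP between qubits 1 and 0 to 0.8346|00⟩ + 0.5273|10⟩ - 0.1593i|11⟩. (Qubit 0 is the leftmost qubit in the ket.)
0.8346|00⟩ + 0.5273|01⟩ - 0.1593i|11⟩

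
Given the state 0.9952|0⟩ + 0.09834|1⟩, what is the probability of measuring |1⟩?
0.009671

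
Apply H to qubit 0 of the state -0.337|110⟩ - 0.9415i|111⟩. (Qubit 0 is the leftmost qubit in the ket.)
-0.2383|010⟩ - 0.6657i|011⟩ + 0.2383|110⟩ + 0.6657i|111⟩

H on qubit 0 mixes each pair of kets that differ only in qubit 0: amplitudes (a, b) of (|…0…⟩, |…1…⟩) become ((a + b)/√2, (a − b)/√2). Kets absent from the input have amplitude 0.
(|010⟩, |110⟩): (a, b) = (0, -0.337) → (-0.2383, 0.2383)
(|011⟩, |111⟩): (a, b) = (0, -0.9415i) → (-0.6657i, 0.6657i)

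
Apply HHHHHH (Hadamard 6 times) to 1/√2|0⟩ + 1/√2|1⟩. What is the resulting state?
1/√2|0⟩ + 1/√2|1⟩

H² = I, so an even number of Hadamards cancels: H^6 = I and the state is unchanged.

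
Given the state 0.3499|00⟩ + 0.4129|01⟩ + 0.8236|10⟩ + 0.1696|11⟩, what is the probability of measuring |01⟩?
0.1705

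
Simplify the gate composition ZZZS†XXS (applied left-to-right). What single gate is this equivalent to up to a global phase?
Z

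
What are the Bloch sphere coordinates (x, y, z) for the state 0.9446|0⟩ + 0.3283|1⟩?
(0.6202, 0, 0.7845)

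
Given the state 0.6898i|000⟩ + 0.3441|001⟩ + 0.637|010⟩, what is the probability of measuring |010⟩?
0.4058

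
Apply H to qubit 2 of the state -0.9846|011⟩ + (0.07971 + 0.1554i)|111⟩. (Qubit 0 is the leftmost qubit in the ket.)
-0.6962|010⟩ + 0.6962|011⟩ + (0.05636 + 0.1099i)|110⟩ + (-0.05636 - 0.1099i)|111⟩

H on qubit 2 mixes each pair of kets that differ only in qubit 2: amplitudes (a, b) of (|…0…⟩, |…1…⟩) become ((a + b)/√2, (a − b)/√2). Kets absent from the input have amplitude 0.
(|010⟩, |011⟩): (a, b) = (0, -0.9846) → (-0.6962, 0.6962)
(|110⟩, |111⟩): (a, b) = (0, (0.07971 + 0.1554i)) → ((0.05636 + 0.1099i), (-0.05636 - 0.1099i))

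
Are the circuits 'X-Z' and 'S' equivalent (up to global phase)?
No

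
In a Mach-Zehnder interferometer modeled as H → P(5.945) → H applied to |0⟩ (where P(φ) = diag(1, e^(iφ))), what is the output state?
(0.9717 - 0.1659i)|0⟩ + (0.02832 + 0.1659i)|1⟩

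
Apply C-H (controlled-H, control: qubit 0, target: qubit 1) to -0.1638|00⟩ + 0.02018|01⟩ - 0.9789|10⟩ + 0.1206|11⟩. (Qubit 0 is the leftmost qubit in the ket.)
-0.1638|00⟩ + 0.02018|01⟩ - 0.6069|10⟩ - 0.7775|11⟩

C-H leaves the control-|0⟩ kets |00⟩, |01⟩ unchanged and applies H to qubit 1 on the control-|1⟩ pair (|10⟩, |11⟩).
H = [[1/√2, 1/√2], [1/√2, -1/√2]].
With a = amp(|10⟩) = -0.9789 and b = amp(|11⟩) = 0.1206:
new amp(|10⟩) = (1/√2)·a + (1/√2)·b = -0.6069
new amp(|11⟩) = (1/√2)·a + (-1/√2)·b = -0.7775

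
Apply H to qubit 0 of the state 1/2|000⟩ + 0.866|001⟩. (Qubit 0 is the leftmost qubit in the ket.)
1/√8|000⟩ + 0.6124|001⟩ + 1/√8|100⟩ + 0.6124|101⟩

H on qubit 0 mixes each pair of kets that differ only in qubit 0: amplitudes (a, b) of (|…0…⟩, |…1…⟩) become ((a + b)/√2, (a − b)/√2). Kets absent from the input have amplitude 0.
(|000⟩, |100⟩): (a, b) = (1/2, 0) → (1/√8, 1/√8)
(|001⟩, |101⟩): (a, b) = (0.866, 0) → (0.6124, 0.6124)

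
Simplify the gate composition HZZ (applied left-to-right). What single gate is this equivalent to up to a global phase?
H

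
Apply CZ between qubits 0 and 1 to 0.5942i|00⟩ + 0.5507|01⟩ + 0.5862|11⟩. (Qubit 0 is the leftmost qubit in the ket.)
0.5942i|00⟩ + 0.5507|01⟩ - 0.5862|11⟩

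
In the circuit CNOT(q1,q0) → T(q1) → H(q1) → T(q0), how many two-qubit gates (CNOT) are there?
1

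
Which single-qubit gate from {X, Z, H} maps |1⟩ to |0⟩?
X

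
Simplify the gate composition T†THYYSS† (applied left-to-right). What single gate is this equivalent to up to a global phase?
H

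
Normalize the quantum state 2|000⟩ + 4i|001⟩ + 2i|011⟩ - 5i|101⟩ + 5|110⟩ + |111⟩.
0.2309|000⟩ + 0.4619i|001⟩ + 0.2309i|011⟩ - (1/√3)i|101⟩ + 1/√3|110⟩ + 0.1155|111⟩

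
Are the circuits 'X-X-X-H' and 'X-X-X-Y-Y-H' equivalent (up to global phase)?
Yes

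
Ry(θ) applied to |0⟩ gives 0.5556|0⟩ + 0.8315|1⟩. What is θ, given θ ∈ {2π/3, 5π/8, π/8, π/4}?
5π/8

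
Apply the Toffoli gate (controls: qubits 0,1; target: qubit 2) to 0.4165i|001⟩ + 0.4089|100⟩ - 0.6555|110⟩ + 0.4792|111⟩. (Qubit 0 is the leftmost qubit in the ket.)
0.4165i|001⟩ + 0.4089|100⟩ + 0.4792|110⟩ - 0.6555|111⟩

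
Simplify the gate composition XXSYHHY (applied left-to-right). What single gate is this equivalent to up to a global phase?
S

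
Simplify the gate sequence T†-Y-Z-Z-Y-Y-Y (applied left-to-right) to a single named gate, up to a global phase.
T†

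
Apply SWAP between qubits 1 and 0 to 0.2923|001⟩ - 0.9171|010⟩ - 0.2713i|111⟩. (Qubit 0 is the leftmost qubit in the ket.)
0.2923|001⟩ - 0.9171|100⟩ - 0.2713i|111⟩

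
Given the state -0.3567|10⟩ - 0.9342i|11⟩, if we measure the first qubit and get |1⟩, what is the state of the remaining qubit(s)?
-0.3567|0⟩ - 0.9342i|1⟩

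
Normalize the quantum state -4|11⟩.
-|11⟩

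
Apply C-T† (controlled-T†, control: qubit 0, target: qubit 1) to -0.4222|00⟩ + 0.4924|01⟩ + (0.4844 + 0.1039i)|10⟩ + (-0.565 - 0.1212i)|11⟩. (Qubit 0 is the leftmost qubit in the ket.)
-0.4222|00⟩ + 0.4924|01⟩ + (0.4844 + 0.1039i)|10⟩ + (-0.4852 + 0.3138i)|11⟩

C-T† leaves the control-|0⟩ kets |00⟩, |01⟩ unchanged and applies T† to qubit 1 on the control-|1⟩ pair (|10⟩, |11⟩).
T† = [[1, 0], [0, (1/√2 - (1/√2)i)]].
With a = amp(|10⟩) = (0.4844 + 0.1039i) and b = amp(|11⟩) = (-0.565 - 0.1212i):
new amp(|10⟩) = (1)·a = (0.4844 + 0.1039i)
new amp(|11⟩) = (1/√2 - (1/√2)i)·b = (-0.4852 + 0.3138i)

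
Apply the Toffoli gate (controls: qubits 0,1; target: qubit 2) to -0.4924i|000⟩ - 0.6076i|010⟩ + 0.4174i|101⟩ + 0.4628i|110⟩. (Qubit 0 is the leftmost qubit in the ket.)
-0.4924i|000⟩ - 0.6076i|010⟩ + 0.4174i|101⟩ + 0.4628i|111⟩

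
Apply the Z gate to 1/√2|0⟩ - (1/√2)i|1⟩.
1/√2|0⟩ + (1/√2)i|1⟩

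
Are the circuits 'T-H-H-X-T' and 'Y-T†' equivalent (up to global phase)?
No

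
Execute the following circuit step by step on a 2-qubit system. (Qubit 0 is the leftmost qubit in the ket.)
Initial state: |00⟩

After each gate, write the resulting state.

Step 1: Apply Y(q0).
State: i|10⟩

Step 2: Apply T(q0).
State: (-1/√2 + (1/√2)i)|10⟩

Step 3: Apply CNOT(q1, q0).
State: (-1/√2 + (1/√2)i)|10⟩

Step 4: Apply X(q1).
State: (-1/√2 + (1/√2)i)|11⟩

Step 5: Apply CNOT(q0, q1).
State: (-1/√2 + (1/√2)i)|10⟩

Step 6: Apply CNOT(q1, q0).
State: (-1/√2 + (1/√2)i)|10⟩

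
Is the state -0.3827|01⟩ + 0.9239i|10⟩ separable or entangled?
Entangled

Writing the state as a|00⟩ + b|01⟩ + c|10⟩ + d|11⟩, it is a product state iff ad − bc = 0.
Here (a, b, c, d) = (0, -0.3827, 0.9239i, 0): ad − bc = (0)(0) − (-0.3827)(0.9239i) = 0.3536i ≠ 0, so the state is entangled.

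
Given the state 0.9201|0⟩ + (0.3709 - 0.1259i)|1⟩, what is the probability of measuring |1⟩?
0.1534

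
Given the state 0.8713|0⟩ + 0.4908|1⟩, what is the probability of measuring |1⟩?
0.2409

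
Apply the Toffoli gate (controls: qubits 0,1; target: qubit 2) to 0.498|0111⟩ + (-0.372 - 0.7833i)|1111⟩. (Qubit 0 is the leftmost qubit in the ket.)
0.498|0111⟩ + (-0.372 - 0.7833i)|1101⟩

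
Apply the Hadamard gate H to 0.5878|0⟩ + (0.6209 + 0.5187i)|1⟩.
(0.8547 + 0.3668i)|0⟩ + (-0.02341 - 0.3668i)|1⟩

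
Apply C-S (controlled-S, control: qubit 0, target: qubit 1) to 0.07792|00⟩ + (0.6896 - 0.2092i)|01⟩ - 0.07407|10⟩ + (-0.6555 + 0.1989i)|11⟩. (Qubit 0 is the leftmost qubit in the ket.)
0.07792|00⟩ + (0.6896 - 0.2092i)|01⟩ - 0.07407|10⟩ + (-0.1989 - 0.6555i)|11⟩

C-S leaves the control-|0⟩ kets |00⟩, |01⟩ unchanged and applies S to qubit 1 on the control-|1⟩ pair (|10⟩, |11⟩).
S = [[1, 0], [0, i]].
With a = amp(|10⟩) = -0.07407 and b = amp(|11⟩) = (-0.6555 + 0.1989i):
new amp(|10⟩) = (1)·a = -0.07407
new amp(|11⟩) = (i)·b = (-0.1989 - 0.6555i)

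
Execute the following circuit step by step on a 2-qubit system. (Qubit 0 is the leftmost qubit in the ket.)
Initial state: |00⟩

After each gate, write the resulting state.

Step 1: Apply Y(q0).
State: i|10⟩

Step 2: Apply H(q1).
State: (1/√2)i|10⟩ + (1/√2)i|11⟩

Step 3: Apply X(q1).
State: (1/√2)i|10⟩ + (1/√2)i|11⟩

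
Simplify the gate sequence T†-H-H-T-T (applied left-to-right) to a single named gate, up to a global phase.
T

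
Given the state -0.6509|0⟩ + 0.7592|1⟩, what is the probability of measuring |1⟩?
0.5764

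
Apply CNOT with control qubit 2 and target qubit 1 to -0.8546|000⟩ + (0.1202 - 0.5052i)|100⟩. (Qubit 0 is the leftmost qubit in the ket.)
-0.8546|000⟩ + (0.1202 - 0.5052i)|100⟩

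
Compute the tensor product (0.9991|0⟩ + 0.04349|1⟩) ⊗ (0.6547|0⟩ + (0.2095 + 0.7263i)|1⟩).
0.6541|00⟩ + (0.2093 + 0.7256i)|01⟩ + 0.02847|10⟩ + (0.009111 + 0.03159i)|11⟩

amp(|b₁b₂…⟩) = product of the factor amplitudes for bits b₁, b₂, …; only kets whose every factor amplitude is nonzero survive.
|00⟩: (0.9991)(0.6547) = 0.6541
|01⟩: (0.9991)(0.2095 + 0.7263i) = (0.2093 + 0.7256i)
|10⟩: (0.04349)(0.6547) = 0.02847
|11⟩: (0.04349)(0.2095 + 0.7263i) = (0.009111 + 0.03159i)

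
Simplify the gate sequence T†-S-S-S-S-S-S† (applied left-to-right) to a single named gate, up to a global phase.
T†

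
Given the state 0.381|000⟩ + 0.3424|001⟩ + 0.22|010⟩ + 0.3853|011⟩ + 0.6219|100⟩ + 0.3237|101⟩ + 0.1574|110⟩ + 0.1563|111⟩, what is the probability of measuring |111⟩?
0.02443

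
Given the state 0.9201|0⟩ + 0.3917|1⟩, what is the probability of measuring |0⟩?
0.8466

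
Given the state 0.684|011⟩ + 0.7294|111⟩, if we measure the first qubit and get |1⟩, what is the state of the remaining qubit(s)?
|11⟩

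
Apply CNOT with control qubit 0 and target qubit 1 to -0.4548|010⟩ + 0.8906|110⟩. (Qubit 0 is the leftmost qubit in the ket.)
-0.4548|010⟩ + 0.8906|100⟩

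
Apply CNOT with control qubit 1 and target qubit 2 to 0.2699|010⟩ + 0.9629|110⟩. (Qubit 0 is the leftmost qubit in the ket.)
0.2699|011⟩ + 0.9629|111⟩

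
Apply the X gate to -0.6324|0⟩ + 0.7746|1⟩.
0.7746|0⟩ - 0.6324|1⟩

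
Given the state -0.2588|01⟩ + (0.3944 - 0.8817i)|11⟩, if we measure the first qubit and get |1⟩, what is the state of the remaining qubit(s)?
(0.4083 - 0.9128i)|1⟩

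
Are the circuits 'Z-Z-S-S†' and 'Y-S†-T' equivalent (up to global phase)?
No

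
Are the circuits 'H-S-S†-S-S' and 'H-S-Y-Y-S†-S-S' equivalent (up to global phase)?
Yes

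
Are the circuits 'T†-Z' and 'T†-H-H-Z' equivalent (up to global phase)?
Yes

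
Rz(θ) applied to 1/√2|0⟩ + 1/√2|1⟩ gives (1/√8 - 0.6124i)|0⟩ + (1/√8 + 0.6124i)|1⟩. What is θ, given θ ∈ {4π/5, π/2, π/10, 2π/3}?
2π/3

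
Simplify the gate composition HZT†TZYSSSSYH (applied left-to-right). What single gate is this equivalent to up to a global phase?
I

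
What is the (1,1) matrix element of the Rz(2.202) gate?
(0.4527 + 0.8917i)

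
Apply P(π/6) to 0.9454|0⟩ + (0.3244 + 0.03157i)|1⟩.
0.9454|0⟩ + (0.2652 + 0.1895i)|1⟩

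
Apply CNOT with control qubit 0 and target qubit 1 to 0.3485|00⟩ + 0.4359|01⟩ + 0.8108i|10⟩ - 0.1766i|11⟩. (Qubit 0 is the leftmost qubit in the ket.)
0.3485|00⟩ + 0.4359|01⟩ - 0.1766i|10⟩ + 0.8108i|11⟩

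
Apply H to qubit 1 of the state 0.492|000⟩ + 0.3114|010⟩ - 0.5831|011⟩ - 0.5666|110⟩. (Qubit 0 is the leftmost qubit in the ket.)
0.5681|000⟩ - 0.4123|001⟩ + 0.1277|010⟩ + 0.4123|011⟩ - 0.4006|100⟩ + 0.4006|110⟩

H on qubit 1 mixes each pair of kets that differ only in qubit 1: amplitudes (a, b) of (|…0…⟩, |…1…⟩) become ((a + b)/√2, (a − b)/√2). Kets absent from the input have amplitude 0.
(|000⟩, |010⟩): (a, b) = (0.492, 0.3114) → (0.5681, 0.1277)
(|001⟩, |011⟩): (a, b) = (0, -0.5831) → (-0.4123, 0.4123)
(|100⟩, |110⟩): (a, b) = (0, -0.5666) → (-0.4006, 0.4006)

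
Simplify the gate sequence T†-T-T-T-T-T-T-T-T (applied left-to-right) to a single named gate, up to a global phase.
T†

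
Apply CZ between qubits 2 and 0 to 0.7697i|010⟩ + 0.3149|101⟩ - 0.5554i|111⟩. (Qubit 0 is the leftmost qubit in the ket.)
0.7697i|010⟩ - 0.3149|101⟩ + 0.5554i|111⟩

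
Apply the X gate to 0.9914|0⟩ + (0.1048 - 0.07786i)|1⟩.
(0.1048 - 0.07786i)|0⟩ + 0.9914|1⟩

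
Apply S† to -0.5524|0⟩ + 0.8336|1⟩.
-0.5524|0⟩ - 0.8336i|1⟩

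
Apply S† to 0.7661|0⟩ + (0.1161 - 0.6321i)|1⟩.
0.7661|0⟩ + (-0.6321 - 0.1161i)|1⟩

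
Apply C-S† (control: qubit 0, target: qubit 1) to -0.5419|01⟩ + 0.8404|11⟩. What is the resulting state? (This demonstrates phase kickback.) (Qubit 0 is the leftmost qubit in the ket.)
-0.5419|01⟩ - 0.8404i|11⟩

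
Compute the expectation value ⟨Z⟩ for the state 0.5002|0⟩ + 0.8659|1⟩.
-0.4996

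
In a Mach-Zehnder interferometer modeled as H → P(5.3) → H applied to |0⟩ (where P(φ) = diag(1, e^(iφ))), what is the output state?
(0.7772 - 0.4161i)|0⟩ + (0.2228 + 0.4161i)|1⟩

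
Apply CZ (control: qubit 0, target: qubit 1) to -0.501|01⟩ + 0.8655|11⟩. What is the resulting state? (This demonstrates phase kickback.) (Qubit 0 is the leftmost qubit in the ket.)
-0.501|01⟩ - 0.8655|11⟩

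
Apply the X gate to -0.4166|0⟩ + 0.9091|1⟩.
0.9091|0⟩ - 0.4166|1⟩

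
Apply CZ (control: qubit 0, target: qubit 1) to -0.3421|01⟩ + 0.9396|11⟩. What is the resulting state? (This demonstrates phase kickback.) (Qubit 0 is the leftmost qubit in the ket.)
-0.3421|01⟩ - 0.9396|11⟩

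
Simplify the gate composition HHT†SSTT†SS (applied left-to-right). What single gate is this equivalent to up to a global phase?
T†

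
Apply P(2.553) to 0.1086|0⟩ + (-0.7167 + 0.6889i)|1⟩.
0.1086|0⟩ + (0.2136 - 0.9709i)|1⟩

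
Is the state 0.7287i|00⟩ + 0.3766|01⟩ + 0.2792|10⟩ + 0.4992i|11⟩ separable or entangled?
Entangled

Writing the state as a|00⟩ + b|01⟩ + c|10⟩ + d|11⟩, it is a product state iff ad − bc = 0.
Here (a, b, c, d) = (0.7287i, 0.3766, 0.2792, 0.4992i): ad − bc = (0.7287i)(0.4992i) − (0.3766)(0.2792) = -0.4689 ≠ 0, so the state is entangled.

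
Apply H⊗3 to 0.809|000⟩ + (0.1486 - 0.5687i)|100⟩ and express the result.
(0.3386 - 0.2011i)|000⟩ + (0.3386 - 0.2011i)|001⟩ + (0.3386 - 0.2011i)|010⟩ + (0.3386 - 0.2011i)|011⟩ + (0.2335 + 0.2011i)|100⟩ + (0.2335 + 0.2011i)|101⟩ + (0.2335 + 0.2011i)|110⟩ + (0.2335 + 0.2011i)|111⟩

H⊗3 gives amp(|y⟩) = (1/2√2) Σ_x (−1)^(x·y) amp(|x⟩), where x·y is the number of positions in which both x and y have a 1.
|000⟩: (0.809 + (0.1486 - 0.5687i))/(2√2) = (0.3386 - 0.2011i)
|001⟩: (0.809 + (0.1486 - 0.5687i))/(2√2) = (0.3386 - 0.2011i)
|010⟩: (0.809 + (0.1486 - 0.5687i))/(2√2) = (0.3386 - 0.2011i)
|011⟩: (0.809 + (0.1486 - 0.5687i))/(2√2) = (0.3386 - 0.2011i)
|100⟩: (0.809 - (0.1486 - 0.5687i))/(2√2) = (0.2335 + 0.2011i)
|101⟩: (0.809 - (0.1486 - 0.5687i))/(2√2) = (0.2335 + 0.2011i)
|110⟩: (0.809 - (0.1486 - 0.5687i))/(2√2) = (0.2335 + 0.2011i)
|111⟩: (0.809 - (0.1486 - 0.5687i))/(2√2) = (0.2335 + 0.2011i)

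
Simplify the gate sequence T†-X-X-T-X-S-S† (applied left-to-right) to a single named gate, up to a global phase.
X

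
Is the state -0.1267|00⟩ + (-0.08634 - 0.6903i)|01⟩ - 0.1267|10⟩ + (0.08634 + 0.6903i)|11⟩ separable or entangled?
Entangled

Writing the state as a|00⟩ + b|01⟩ + c|10⟩ + d|11⟩, it is a product state iff ad − bc = 0.
Here (a, b, c, d) = (-0.1267, (-0.08634 - 0.6903i), -0.1267, (0.08634 + 0.6903i)): ad − bc = (-0.1267)(0.08634 + 0.6903i) − (-0.08634 - 0.6903i)(-0.1267) = (-0.02188 - 0.1749i) ≠ 0, so the state is entangled.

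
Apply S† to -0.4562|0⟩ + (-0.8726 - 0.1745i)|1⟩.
-0.4562|0⟩ + (-0.1745 + 0.8726i)|1⟩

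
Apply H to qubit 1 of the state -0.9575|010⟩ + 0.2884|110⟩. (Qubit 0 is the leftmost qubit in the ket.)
-0.6771|000⟩ + 0.6771|010⟩ + 0.2039|100⟩ - 0.2039|110⟩

H on qubit 1 mixes each pair of kets that differ only in qubit 1: amplitudes (a, b) of (|…0…⟩, |…1…⟩) become ((a + b)/√2, (a − b)/√2). Kets absent from the input have amplitude 0.
(|000⟩, |010⟩): (a, b) = (0, -0.9575) → (-0.6771, 0.6771)
(|100⟩, |110⟩): (a, b) = (0, 0.2884) → (0.2039, -0.2039)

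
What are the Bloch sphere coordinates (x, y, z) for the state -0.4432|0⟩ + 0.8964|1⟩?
(-0.7946, 0, -0.6071)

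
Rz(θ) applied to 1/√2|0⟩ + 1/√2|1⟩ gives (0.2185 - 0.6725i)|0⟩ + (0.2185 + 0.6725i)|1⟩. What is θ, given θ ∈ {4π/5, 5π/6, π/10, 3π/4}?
4π/5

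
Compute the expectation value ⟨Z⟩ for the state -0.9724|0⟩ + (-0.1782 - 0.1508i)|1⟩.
0.8911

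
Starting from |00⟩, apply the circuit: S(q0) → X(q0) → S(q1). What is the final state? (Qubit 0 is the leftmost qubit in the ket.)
|10⟩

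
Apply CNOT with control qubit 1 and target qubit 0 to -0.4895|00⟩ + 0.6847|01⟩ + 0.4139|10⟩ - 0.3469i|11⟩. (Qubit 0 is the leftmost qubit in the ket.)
-0.4895|00⟩ - 0.3469i|01⟩ + 0.4139|10⟩ + 0.6847|11⟩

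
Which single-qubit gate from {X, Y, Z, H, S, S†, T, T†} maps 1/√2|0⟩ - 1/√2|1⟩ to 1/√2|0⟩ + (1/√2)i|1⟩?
S†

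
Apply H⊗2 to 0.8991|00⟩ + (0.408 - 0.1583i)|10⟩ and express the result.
(0.6536 - 0.07915i)|00⟩ + (0.6536 - 0.07915i)|01⟩ + (0.2456 + 0.07915i)|10⟩ + (0.2456 + 0.07915i)|11⟩

H⊗2 gives amp(|y⟩) = (1/2) Σ_x (−1)^(x·y) amp(|x⟩), where x·y is the number of positions in which both x and y have a 1.
|00⟩: (0.8991 + (0.408 - 0.1583i))/2 = (0.6536 - 0.07915i)
|01⟩: (0.8991 + (0.408 - 0.1583i))/2 = (0.6536 - 0.07915i)
|10⟩: (0.8991 - (0.408 - 0.1583i))/2 = (0.2456 + 0.07915i)
|11⟩: (0.8991 - (0.408 - 0.1583i))/2 = (0.2456 + 0.07915i)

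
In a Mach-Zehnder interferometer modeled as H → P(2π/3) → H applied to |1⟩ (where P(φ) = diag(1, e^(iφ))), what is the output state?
(0.75 - 0.433i)|0⟩ + (0.25 + 0.433i)|1⟩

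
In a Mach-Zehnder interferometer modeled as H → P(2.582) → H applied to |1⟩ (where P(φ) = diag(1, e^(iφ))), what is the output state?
(0.9237 - 0.2654i)|0⟩ + (0.07626 + 0.2654i)|1⟩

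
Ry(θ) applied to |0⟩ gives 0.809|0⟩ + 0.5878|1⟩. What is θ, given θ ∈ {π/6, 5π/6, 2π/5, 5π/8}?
2π/5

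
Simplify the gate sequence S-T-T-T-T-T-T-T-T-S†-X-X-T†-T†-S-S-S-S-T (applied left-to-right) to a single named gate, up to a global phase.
T†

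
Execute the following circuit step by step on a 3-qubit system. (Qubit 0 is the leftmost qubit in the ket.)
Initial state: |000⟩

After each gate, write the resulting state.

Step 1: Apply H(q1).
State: 1/√2|000⟩ + 1/√2|010⟩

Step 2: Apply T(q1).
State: 1/√2|000⟩ + (1/2 + (1/2)i)|010⟩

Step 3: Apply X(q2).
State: 1/√2|001⟩ + (1/2 + (1/2)i)|011⟩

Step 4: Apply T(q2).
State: (1/2 + (1/2)i)|001⟩ + (1/√2)i|011⟩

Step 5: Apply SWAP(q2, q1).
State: (1/2 + (1/2)i)|010⟩ + (1/√2)i|011⟩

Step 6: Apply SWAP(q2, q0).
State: (1/2 + (1/2)i)|010⟩ + (1/√2)i|110⟩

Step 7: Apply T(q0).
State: (1/2 + (1/2)i)|010⟩ + (-1/2 + (1/2)i)|110⟩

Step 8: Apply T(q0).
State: (1/2 + (1/2)i)|010⟩ - 1/√2|110⟩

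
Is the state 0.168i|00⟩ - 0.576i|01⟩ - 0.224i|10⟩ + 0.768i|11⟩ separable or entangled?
Separable

Writing the state as a|00⟩ + b|01⟩ + c|10⟩ + d|11⟩, it is a product state iff ad − bc = 0.
Here (a, b, c, d) = (0.168i, -0.576i, -0.224i, 0.768i): ad − bc = (0.168i)(0.768i) − (-0.576i)(-0.224i) = 0, so the state is separable.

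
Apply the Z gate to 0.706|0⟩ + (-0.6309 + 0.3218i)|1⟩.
0.706|0⟩ + (0.6309 - 0.3218i)|1⟩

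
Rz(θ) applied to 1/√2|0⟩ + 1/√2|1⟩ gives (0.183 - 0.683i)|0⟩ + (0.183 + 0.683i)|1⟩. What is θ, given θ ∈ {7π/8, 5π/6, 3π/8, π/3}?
5π/6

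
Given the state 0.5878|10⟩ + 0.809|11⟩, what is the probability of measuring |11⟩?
0.6545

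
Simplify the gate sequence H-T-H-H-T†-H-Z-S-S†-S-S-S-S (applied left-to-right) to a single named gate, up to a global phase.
Z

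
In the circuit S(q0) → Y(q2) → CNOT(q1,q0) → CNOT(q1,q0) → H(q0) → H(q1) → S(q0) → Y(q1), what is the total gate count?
8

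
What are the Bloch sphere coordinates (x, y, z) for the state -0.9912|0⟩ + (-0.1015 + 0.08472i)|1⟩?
(0.2012, -0.1679, 0.965)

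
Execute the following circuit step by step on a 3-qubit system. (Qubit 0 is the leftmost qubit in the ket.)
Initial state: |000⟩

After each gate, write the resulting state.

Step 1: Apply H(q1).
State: 1/√2|000⟩ + 1/√2|010⟩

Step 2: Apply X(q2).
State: 1/√2|001⟩ + 1/√2|011⟩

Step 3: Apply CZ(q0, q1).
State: 1/√2|001⟩ + 1/√2|011⟩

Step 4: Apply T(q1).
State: 1/√2|001⟩ + (1/2 + (1/2)i)|011⟩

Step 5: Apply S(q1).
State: 1/√2|001⟩ + (-1/2 + (1/2)i)|011⟩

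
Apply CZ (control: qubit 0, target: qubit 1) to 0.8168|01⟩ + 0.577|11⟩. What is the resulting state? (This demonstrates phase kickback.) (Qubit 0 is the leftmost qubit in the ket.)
0.8168|01⟩ - 0.577|11⟩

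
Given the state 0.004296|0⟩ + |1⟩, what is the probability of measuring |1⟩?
1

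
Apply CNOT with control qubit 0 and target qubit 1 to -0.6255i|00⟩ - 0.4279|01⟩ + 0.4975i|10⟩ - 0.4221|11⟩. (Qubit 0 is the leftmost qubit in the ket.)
-0.6255i|00⟩ - 0.4279|01⟩ - 0.4221|10⟩ + 0.4975i|11⟩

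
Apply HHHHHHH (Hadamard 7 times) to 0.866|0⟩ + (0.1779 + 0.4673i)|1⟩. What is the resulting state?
(0.7381 + 0.3304i)|0⟩ + (0.4866 - 0.3304i)|1⟩

H² = I, so H^7 = H: a single Hadamard. With (a, b) = (0.866, (0.1779 + 0.4673i)), H gives ((a + b)/√2, (a − b)/√2) = ((0.7381 + 0.3304i), (0.4866 - 0.3304i)).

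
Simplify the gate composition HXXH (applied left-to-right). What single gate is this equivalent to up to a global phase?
I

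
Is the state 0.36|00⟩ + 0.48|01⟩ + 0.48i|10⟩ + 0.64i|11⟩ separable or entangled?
Separable

Writing the state as a|00⟩ + b|01⟩ + c|10⟩ + d|11⟩, it is a product state iff ad − bc = 0.
Here (a, b, c, d) = (0.36, 0.48, 0.48i, 0.64i): ad − bc = (0.36)(0.64i) − (0.48)(0.48i) = 0, so the state is separable.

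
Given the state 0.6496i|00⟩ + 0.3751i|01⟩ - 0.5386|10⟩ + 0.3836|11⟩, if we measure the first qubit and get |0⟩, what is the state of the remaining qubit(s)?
0.866i|0⟩ + 0.5001i|1⟩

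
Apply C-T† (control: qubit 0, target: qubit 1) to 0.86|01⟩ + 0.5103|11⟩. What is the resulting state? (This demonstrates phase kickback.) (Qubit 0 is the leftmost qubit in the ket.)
0.86|01⟩ + (0.3608 - 0.3608i)|11⟩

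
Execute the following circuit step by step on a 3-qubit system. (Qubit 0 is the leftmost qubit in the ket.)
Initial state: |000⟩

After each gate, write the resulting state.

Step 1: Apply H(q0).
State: 1/√2|000⟩ + 1/√2|100⟩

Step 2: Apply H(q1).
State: 1/2|000⟩ + 1/2|010⟩ + 1/2|100⟩ + 1/2|110⟩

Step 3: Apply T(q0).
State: 1/2|000⟩ + 1/2|010⟩ + (1/√8 + (1/√8)i)|100⟩ + (1/√8 + (1/√8)i)|110⟩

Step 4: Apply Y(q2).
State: (1/2)i|001⟩ + (1/2)i|011⟩ + (-1/√8 + (1/√8)i)|101⟩ + (-1/√8 + (1/√8)i)|111⟩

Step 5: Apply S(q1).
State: (1/2)i|001⟩ - 1/2|011⟩ + (-1/√8 + (1/√8)i)|101⟩ + (-1/√8 - (1/√8)i)|111⟩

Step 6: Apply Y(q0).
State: (1/√8 + (1/√8)i)|001⟩ + (-1/√8 + (1/√8)i)|011⟩ - 1/2|101⟩ - (1/2)i|111⟩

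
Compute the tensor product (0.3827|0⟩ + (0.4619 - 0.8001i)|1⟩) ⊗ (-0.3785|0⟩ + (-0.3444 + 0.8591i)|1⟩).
-0.1449|00⟩ + (-0.1318 + 0.3288i)|01⟩ + (-0.1748 + 0.3028i)|10⟩ + (0.5283 + 0.6724i)|11⟩

amp(|b₁b₂…⟩) = product of the factor amplitudes for bits b₁, b₂, …; only kets whose every factor amplitude is nonzero survive.
|00⟩: (0.3827)(-0.3785) = -0.1449
|01⟩: (0.3827)(-0.3444 + 0.8591i) = (-0.1318 + 0.3288i)
|10⟩: (0.4619 - 0.8001i)(-0.3785) = (-0.1748 + 0.3028i)
|11⟩: (0.4619 - 0.8001i)(-0.3444 + 0.8591i) = (0.5283 + 0.6724i)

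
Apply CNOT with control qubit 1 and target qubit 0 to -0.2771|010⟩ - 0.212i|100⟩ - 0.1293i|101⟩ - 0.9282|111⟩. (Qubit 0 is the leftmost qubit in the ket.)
-0.9282|011⟩ - 0.212i|100⟩ - 0.1293i|101⟩ - 0.2771|110⟩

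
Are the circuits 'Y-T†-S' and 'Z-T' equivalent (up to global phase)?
No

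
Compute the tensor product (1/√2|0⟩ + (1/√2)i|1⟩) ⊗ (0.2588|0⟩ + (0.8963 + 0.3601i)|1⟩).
0.183|00⟩ + (0.6338 + 0.2546i)|01⟩ + 0.183i|10⟩ + (-0.2546 + 0.6338i)|11⟩

amp(|b₁b₂…⟩) = product of the factor amplitudes for bits b₁, b₂, …; only kets whose every factor amplitude is nonzero survive.
|00⟩: (1/√2)(0.2588) = 0.183
|01⟩: (1/√2)(0.8963 + 0.3601i) = (0.6338 + 0.2546i)
|10⟩: ((1/√2)i)(0.2588) = 0.183i
|11⟩: ((1/√2)i)(0.8963 + 0.3601i) = (-0.2546 + 0.6338i)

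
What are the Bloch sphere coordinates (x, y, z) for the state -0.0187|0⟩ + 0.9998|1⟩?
(-0.03739, 0, -0.9993)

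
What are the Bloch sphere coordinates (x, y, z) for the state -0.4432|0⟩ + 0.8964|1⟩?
(-0.7946, 0, -0.6071)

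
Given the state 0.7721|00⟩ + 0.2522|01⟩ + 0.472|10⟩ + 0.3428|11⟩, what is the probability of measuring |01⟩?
0.0636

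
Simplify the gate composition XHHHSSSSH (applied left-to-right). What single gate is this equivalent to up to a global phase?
X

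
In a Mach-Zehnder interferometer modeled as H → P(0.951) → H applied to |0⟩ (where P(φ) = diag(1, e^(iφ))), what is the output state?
(0.7904 + 0.407i)|0⟩ + (0.2096 - 0.407i)|1⟩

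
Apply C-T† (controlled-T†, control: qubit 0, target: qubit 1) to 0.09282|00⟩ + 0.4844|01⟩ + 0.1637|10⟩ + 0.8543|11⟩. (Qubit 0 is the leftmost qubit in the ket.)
0.09282|00⟩ + 0.4844|01⟩ + 0.1637|10⟩ + (0.6041 - 0.6041i)|11⟩

C-T† leaves the control-|0⟩ kets |00⟩, |01⟩ unchanged and applies T† to qubit 1 on the control-|1⟩ pair (|10⟩, |11⟩).
T† = [[1, 0], [0, (1/√2 - (1/√2)i)]].
With a = amp(|10⟩) = 0.1637 and b = amp(|11⟩) = 0.8543:
new amp(|10⟩) = (1)·a = 0.1637
new amp(|11⟩) = (1/√2 - (1/√2)i)·b = (0.6041 - 0.6041i)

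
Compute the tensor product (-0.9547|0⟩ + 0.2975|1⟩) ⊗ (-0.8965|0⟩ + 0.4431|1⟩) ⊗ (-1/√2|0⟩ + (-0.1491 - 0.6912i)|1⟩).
-0.6052|000⟩ + (-0.1276 - 0.5916i)|001⟩ + 0.2991|010⟩ + (0.06307 + 0.2924i)|011⟩ + 0.1886|100⟩ + (0.03977 + 0.1843i)|101⟩ - 0.09321|110⟩ + (-0.01965 - 0.09112i)|111⟩

amp(|b₁b₂…⟩) = product of the factor amplitudes for bits b₁, b₂, …; only kets whose every factor amplitude is nonzero survive.
|000⟩: (-0.9547)(-0.8965)(-1/√2) = -0.6052
|001⟩: (-0.9547)(-0.8965)(-0.1491 - 0.6912i) = (-0.1276 - 0.5916i)
|010⟩: (-0.9547)(0.4431)(-1/√2) = 0.2991
|011⟩: (-0.9547)(0.4431)(-0.1491 - 0.6912i) = (0.06307 + 0.2924i)
|100⟩: (0.2975)(-0.8965)(-1/√2) = 0.1886
|101⟩: (0.2975)(-0.8965)(-0.1491 - 0.6912i) = (0.03977 + 0.1843i)
|110⟩: (0.2975)(0.4431)(-1/√2) = -0.09321
|111⟩: (0.2975)(0.4431)(-0.1491 - 0.6912i) = (-0.01965 - 0.09112i)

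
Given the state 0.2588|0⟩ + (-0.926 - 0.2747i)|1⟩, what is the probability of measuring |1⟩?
0.9329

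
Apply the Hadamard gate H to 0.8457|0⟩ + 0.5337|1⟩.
0.9754|0⟩ + 0.2206|1⟩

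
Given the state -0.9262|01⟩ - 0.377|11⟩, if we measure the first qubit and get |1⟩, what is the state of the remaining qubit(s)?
-|1⟩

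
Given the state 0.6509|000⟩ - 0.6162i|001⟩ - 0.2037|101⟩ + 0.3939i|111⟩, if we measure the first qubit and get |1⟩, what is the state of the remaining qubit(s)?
-0.4593|01⟩ + 0.8883i|11⟩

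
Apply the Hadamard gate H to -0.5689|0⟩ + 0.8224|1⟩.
0.1793|0⟩ - 0.9838|1⟩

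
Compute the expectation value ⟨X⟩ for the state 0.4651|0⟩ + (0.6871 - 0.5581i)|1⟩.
0.6391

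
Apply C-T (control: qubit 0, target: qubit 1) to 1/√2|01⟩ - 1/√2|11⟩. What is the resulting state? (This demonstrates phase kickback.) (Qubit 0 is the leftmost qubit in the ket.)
1/√2|01⟩ + (-1/2 - (1/2)i)|11⟩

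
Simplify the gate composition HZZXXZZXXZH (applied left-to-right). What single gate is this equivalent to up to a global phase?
X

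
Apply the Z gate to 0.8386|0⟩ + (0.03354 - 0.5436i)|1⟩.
0.8386|0⟩ + (-0.03354 + 0.5436i)|1⟩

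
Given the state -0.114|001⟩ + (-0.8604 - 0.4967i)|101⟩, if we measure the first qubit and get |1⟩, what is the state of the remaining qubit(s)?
(-0.866 - 0.5i)|01⟩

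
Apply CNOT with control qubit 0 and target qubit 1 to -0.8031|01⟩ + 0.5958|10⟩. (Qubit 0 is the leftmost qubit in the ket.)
-0.8031|01⟩ + 0.5958|11⟩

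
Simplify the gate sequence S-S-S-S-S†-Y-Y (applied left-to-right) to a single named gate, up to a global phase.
S†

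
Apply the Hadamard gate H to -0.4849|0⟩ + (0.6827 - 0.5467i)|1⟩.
(0.1399 - 0.3866i)|0⟩ + (-0.8256 + 0.3866i)|1⟩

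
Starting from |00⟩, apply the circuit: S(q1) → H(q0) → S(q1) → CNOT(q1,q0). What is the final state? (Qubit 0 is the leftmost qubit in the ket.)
1/√2|00⟩ + 1/√2|10⟩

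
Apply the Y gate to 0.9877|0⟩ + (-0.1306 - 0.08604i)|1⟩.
(-0.08604 + 0.1306i)|0⟩ + 0.9877i|1⟩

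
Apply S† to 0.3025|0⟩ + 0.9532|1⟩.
0.3025|0⟩ - 0.9532i|1⟩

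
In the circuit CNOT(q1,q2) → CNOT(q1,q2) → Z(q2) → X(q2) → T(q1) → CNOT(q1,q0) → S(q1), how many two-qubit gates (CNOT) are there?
3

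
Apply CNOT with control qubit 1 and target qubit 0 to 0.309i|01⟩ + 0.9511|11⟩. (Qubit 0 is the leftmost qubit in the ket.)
0.9511|01⟩ + 0.309i|11⟩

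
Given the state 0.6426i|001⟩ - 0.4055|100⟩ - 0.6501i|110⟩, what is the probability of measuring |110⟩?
0.4226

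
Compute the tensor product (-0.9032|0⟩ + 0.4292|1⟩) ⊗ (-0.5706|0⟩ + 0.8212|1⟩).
0.5154|00⟩ - 0.7417|01⟩ - 0.2449|10⟩ + 0.3525|11⟩

amp(|b₁b₂…⟩) = product of the factor amplitudes for bits b₁, b₂, …; only kets whose every factor amplitude is nonzero survive.
|00⟩: (-0.9032)(-0.5706) = 0.5154
|01⟩: (-0.9032)(0.8212) = -0.7417
|10⟩: (0.4292)(-0.5706) = -0.2449
|11⟩: (0.4292)(0.8212) = 0.3525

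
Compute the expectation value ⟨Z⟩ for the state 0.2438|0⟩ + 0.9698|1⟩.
-0.8811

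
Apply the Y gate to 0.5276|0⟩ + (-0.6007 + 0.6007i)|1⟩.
(0.6007 + 0.6007i)|0⟩ + 0.5276i|1⟩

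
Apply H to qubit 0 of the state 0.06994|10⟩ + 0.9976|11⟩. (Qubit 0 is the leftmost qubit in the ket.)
0.04946|00⟩ + 0.7054|01⟩ - 0.04946|10⟩ - 0.7054|11⟩

H on qubit 0 mixes each pair of kets that differ only in qubit 0: amplitudes (a, b) of (|…0…⟩, |…1…⟩) become ((a + b)/√2, (a − b)/√2). Kets absent from the input have amplitude 0.
(|00⟩, |10⟩): (a, b) = (0, 0.06994) → (0.04946, -0.04946)
(|01⟩, |11⟩): (a, b) = (0, 0.9976) → (0.7054, -0.7054)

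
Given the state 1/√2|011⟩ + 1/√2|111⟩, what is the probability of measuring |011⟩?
1/2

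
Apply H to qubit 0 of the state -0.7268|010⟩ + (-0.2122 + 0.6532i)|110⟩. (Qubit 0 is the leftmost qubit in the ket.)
(-0.664 + 0.4619i)|010⟩ + (-0.3639 - 0.4619i)|110⟩

H on qubit 0 mixes each pair of kets that differ only in qubit 0: amplitudes (a, b) of (|…0…⟩, |…1…⟩) become ((a + b)/√2, (a − b)/√2). Kets absent from the input have amplitude 0.
(|010⟩, |110⟩): (a, b) = (-0.7268, (-0.2122 + 0.6532i)) → ((-0.664 + 0.4619i), (-0.3639 - 0.4619i))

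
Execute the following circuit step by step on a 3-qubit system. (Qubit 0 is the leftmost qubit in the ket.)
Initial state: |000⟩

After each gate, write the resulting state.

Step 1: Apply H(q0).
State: 1/√2|000⟩ + 1/√2|100⟩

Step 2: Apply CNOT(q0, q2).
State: 1/√2|000⟩ + 1/√2|101⟩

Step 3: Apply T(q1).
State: 1/√2|000⟩ + 1/√2|101⟩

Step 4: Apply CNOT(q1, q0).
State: 1/√2|000⟩ + 1/√2|101⟩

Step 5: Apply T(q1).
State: 1/√2|000⟩ + 1/√2|101⟩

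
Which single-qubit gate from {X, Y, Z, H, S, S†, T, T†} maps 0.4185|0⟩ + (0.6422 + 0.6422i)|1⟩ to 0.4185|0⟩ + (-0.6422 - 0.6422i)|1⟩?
Z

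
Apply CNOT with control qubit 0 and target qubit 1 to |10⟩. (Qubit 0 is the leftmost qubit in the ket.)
|11⟩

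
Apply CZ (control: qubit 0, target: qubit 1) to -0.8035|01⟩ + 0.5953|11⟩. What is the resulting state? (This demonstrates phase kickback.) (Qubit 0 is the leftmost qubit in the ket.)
-0.8035|01⟩ - 0.5953|11⟩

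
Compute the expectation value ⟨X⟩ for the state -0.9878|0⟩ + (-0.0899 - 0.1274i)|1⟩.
0.1776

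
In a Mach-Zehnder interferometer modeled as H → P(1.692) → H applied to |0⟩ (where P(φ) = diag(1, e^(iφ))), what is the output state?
(0.4395 + 0.4963i)|0⟩ + (0.5605 - 0.4963i)|1⟩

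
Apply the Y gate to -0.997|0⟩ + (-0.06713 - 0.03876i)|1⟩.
(-0.03876 + 0.06713i)|0⟩ - 0.997i|1⟩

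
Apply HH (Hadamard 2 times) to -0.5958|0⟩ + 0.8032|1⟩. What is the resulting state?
-0.5958|0⟩ + 0.8032|1⟩

H² = I, so an even number of Hadamards cancels: H^2 = I and the state is unchanged.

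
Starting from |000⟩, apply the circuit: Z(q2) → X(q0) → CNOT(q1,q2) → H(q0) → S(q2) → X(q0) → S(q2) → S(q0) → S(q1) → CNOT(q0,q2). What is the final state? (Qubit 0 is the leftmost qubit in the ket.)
-1/√2|000⟩ + (1/√2)i|101⟩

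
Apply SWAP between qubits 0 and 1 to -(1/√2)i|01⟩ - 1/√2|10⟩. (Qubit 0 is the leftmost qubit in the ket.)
-1/√2|01⟩ - (1/√2)i|10⟩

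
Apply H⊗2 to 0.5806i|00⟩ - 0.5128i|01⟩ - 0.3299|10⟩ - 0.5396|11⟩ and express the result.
(-0.4348 + 0.0339i)|00⟩ + (0.1049 + 0.5467i)|01⟩ + (0.4348 + 0.0339i)|10⟩ + (-0.1049 + 0.5467i)|11⟩

H⊗2 gives amp(|y⟩) = (1/2) Σ_x (−1)^(x·y) amp(|x⟩), where x·y is the number of positions in which both x and y have a 1.
|00⟩: (0.5806i - 0.5128i - 0.3299 - 0.5396)/2 = (-0.4348 + 0.0339i)
|01⟩: (0.5806i + 0.5128i - 0.3299 + 0.5396)/2 = (0.1049 + 0.5467i)
|10⟩: (0.5806i - 0.5128i + 0.3299 + 0.5396)/2 = (0.4348 + 0.0339i)
|11⟩: (0.5806i + 0.5128i + 0.3299 - 0.5396)/2 = (-0.1049 + 0.5467i)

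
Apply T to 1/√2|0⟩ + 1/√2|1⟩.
1/√2|0⟩ + (1/2 + (1/2)i)|1⟩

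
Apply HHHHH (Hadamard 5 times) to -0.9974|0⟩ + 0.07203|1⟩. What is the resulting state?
-0.6543|0⟩ - 0.7562|1⟩

H² = I, so H^5 = H: a single Hadamard. With (a, b) = (-0.9974, 0.07203), H gives ((a + b)/√2, (a − b)/√2) = (-0.6543, -0.7562).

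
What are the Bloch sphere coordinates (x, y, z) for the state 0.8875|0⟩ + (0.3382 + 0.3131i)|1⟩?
(0.6003, 0.5558, 0.5752)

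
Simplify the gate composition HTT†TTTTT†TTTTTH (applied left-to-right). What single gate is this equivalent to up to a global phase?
I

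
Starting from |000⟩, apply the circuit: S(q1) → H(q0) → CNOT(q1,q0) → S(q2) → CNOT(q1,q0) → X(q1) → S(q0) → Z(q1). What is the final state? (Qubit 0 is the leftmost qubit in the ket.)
-1/√2|010⟩ - (1/√2)i|110⟩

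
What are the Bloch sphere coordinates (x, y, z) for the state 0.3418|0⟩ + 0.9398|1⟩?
(0.6424, 0, -0.7664)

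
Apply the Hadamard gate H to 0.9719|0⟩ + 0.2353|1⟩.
0.8536|0⟩ + 0.5209|1⟩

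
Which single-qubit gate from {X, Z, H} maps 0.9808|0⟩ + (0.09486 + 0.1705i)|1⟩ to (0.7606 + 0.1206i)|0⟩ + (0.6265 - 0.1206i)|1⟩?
H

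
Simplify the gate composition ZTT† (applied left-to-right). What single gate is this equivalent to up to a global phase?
Z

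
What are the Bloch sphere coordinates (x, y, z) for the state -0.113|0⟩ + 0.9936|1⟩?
(-0.2246, 0, -0.9745)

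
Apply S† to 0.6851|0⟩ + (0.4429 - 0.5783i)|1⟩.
0.6851|0⟩ + (-0.5783 - 0.4429i)|1⟩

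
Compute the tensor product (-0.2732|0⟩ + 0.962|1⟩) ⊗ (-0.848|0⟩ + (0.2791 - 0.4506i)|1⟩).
0.2317|00⟩ + (-0.07625 + 0.1231i)|01⟩ - 0.8158|10⟩ + (0.2685 - 0.4335i)|11⟩

amp(|b₁b₂…⟩) = product of the factor amplitudes for bits b₁, b₂, …; only kets whose every factor amplitude is nonzero survive.
|00⟩: (-0.2732)(-0.848) = 0.2317
|01⟩: (-0.2732)(0.2791 - 0.4506i) = (-0.07625 + 0.1231i)
|10⟩: (0.962)(-0.848) = -0.8158
|11⟩: (0.962)(0.2791 - 0.4506i) = (0.2685 - 0.4335i)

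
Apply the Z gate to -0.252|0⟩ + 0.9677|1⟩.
-0.252|0⟩ - 0.9677|1⟩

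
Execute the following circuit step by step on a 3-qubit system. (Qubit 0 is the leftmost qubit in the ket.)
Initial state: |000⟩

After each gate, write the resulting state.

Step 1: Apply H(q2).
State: 1/√2|000⟩ + 1/√2|001⟩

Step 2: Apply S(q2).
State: 1/√2|000⟩ + (1/√2)i|001⟩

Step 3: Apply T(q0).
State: 1/√2|000⟩ + (1/√2)i|001⟩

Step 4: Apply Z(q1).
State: 1/√2|000⟩ + (1/√2)i|001⟩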